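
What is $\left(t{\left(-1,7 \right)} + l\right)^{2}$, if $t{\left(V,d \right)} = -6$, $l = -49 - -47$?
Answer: $64$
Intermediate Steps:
$l = -2$ ($l = -49 + 47 = -2$)
$\left(t{\left(-1,7 \right)} + l\right)^{2} = \left(-6 - 2\right)^{2} = \left(-8\right)^{2} = 64$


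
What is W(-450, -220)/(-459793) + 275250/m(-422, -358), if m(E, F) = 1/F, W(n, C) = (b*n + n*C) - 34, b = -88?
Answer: -45307772462066/459793 ≈ -9.8540e+7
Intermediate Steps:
W(n, C) = -34 - 88*n + C*n (W(n, C) = (-88*n + n*C) - 34 = (-88*n + C*n) - 34 = -34 - 88*n + C*n)
W(-450, -220)/(-459793) + 275250/m(-422, -358) = (-34 - 88*(-450) - 220*(-450))/(-459793) + 275250/(1/(-358)) = (-34 + 39600 + 99000)*(-1/459793) + 275250/(-1/358) = 138566*(-1/459793) + 275250*(-358) = -138566/459793 - 98539500 = -45307772462066/459793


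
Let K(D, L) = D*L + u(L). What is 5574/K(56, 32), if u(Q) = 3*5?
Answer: 5574/1807 ≈ 3.0847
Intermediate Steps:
u(Q) = 15
K(D, L) = 15 + D*L (K(D, L) = D*L + 15 = 15 + D*L)
5574/K(56, 32) = 5574/(15 + 56*32) = 5574/(15 + 1792) = 5574/1807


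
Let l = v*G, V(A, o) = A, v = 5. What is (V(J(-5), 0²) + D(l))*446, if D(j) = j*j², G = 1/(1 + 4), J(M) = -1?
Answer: 0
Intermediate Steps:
G = ⅕ (G = 1/5 = ⅕ ≈ 0.20000)
l = 1 (l = 5*(⅕) = 1)
D(j) = j³
(V(J(-5), 0²) + D(l))*446 = (-1 + 1³)*446 = (-1 + 1)*446 = 0*446 = 0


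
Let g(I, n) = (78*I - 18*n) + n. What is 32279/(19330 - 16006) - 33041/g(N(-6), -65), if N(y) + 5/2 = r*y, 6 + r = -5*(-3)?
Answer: 108206771/5487924 ≈ 19.717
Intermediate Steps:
r = 9 (r = -6 - 5*(-3) = -6 + 15 = 9)
N(y) = -5/2 + 9*y
g(I, n) = -17*n + 78*I (g(I, n) = (-18*n + 78*I) + n = -17*n + 78*I)
32279/(19330 - 16006) - 33041/g(N(-6), -65) = 32279/(19330 - 16006) - 33041/(-17*(-65) + 78*(-5/2 + 9*(-6))) = 32279/3324 - 33041/(1105 + 78*(-5/2 - 54)) = 32279*(1/3324) - 33041/(1105 + 78*(-113/2)) = 32279/3324 - 33041/(1105 - 4407) = 32279/3324 - 33041/(-3302) = 32279/3324 - 33041*(-1/3302) = 32279/3324 + 33041/3302 = 108206771/5487924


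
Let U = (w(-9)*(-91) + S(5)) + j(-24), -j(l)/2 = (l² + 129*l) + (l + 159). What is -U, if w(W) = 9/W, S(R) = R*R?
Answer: -4886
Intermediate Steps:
S(R) = R²
j(l) = -318 - 260*l - 2*l² (j(l) = -2*((l² + 129*l) + (l + 159)) = -2*((l² + 129*l) + (159 + l)) = -2*(159 + l² + 130*l) = -318 - 260*l - 2*l²)
U = 4886 (U = ((9/(-9))*(-91) + 5²) + (-318 - 260*(-24) - 2*(-24)²) = ((9*(-⅑))*(-91) + 25) + (-318 + 6240 - 2*576) = (-1*(-91) + 25) + (-318 + 6240 - 1152) = (91 + 25) + 4770 = 116 + 4770 = 4886)
-U = -1*4886 = -4886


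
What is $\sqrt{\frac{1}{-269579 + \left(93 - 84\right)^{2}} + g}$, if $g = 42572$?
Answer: $\frac{\sqrt{1399714400310}}{5734} \approx 206.33$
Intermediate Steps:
$\sqrt{\frac{1}{-269579 + \left(93 - 84\right)^{2}} + g} = \sqrt{\frac{1}{-269579 + \left(93 - 84\right)^{2}} + 42572} = \sqrt{\frac{1}{-269579 + 9^{2}} + 42572} = \sqrt{\frac{1}{-269579 + 81} + 42572} = \sqrt{\frac{1}{-269498} + 42572} = \sqrt{- \frac{1}{269498} + 42572} = \sqrt{\frac{11473068855}{269498}} = \frac{\sqrt{1399714400310}}{5734}$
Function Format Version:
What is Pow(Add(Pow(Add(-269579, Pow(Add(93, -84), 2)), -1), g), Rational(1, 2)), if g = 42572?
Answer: Mul(Rational(1, 5734), Pow(1399714400310, Rational(1, 2))) ≈ 206.33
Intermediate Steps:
Pow(Add(Pow(Add(-269579, Pow(Add(93, -84), 2)), -1), g), Rational(1, 2)) = Pow(Add(Pow(Add(-269579, Pow(Add(93, -84), 2)), -1), 42572), Rational(1, 2)) = Pow(Add(Pow(Add(-269579, Pow(9, 2)), -1), 42572), Rational(1, 2)) = Pow(Add(Pow(Add(-269579, 81), -1), 42572), Rational(1, 2)) = Pow(Add(Pow(-269498, -1), 42572), Rational(1, 2)) = Pow(Add(Rational(-1, 269498), 42572), Rational(1, 2)) = Pow(Rational(11473068855, 269498), Rational(1, 2)) = Mul(Rational(1, 5734), Pow(1399714400310, Rational(1, 2)))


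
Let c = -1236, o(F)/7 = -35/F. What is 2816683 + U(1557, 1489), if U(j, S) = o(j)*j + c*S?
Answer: 976034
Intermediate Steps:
o(F) = -245/F (o(F) = 7*(-35/F) = -245/F)
U(j, S) = -245 - 1236*S (U(j, S) = (-245/j)*j - 1236*S = -245 - 1236*S)
2816683 + U(1557, 1489) = 2816683 + (-245 - 1236*1489) = 2816683 + (-245 - 1840404) = 2816683 - 1840649 = 976034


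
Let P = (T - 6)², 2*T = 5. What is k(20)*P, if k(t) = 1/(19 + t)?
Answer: 49/156 ≈ 0.31410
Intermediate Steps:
T = 5/2 (T = (½)*5 = 5/2 ≈ 2.5000)
P = 49/4 (P = (5/2 - 6)² = (-7/2)² = 49/4 ≈ 12.250)
k(20)*P = (49/4)/(19 + 20) = (49/4)/39 = (1/39)*(49/4) = 49/156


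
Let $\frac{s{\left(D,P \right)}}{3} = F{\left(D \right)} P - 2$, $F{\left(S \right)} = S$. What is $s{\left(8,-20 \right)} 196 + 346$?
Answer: $-94910$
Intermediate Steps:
$s{\left(D,P \right)} = -6 + 3 D P$ ($s{\left(D,P \right)} = 3 \left(D P - 2\right) = 3 \left(-2 + D P\right) = -6 + 3 D P$)
$s{\left(8,-20 \right)} 196 + 346 = \left(-6 + 3 \cdot 8 \left(-20\right)\right) 196 + 346 = \left(-6 - 480\right) 196 + 346 = \left(-486\right) 196 + 346 = -95256 + 346 = -94910$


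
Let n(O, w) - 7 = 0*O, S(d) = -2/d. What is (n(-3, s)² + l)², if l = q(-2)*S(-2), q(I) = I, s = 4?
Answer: 2209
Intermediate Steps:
n(O, w) = 7 (n(O, w) = 7 + 0*O = 7 + 0 = 7)
l = -2 (l = -(-4)/(-2) = -(-4)*(-1)/2 = -2*1 = -2)
(n(-3, s)² + l)² = (7² - 2)² = (49 - 2)² = 47² = 2209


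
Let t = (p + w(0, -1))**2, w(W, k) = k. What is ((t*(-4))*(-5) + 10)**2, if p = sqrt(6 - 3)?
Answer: 12900 - 7200*sqrt(3) ≈ 429.23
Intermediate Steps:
p = sqrt(3) ≈ 1.7320
t = (-1 + sqrt(3))**2 (t = (sqrt(3) - 1)**2 = (-1 + sqrt(3))**2 ≈ 0.53590)
((t*(-4))*(-5) + 10)**2 = (((1 - sqrt(3))**2*(-4))*(-5) + 10)**2 = (-4*(1 - sqrt(3))**2*(-5) + 10)**2 = (20*(1 - sqrt(3))**2 + 10)**2 = (10 + 20*(1 - sqrt(3))**2)**2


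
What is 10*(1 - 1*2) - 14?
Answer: -24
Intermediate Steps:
10*(1 - 1*2) - 14 = 10*(1 - 2) - 14 = 10*(-1) - 14 = -10 - 14 = -24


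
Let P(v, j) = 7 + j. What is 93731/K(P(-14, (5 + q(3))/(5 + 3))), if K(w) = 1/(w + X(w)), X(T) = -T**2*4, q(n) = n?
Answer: -23245288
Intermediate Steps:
X(T) = -4*T**2
K(w) = 1/(w - 4*w**2)
93731/K(P(-14, (5 + q(3))/(5 + 3))) = 93731/((-1/((7 + (5 + 3)/(5 + 3))*(-1 + 4*(7 + (5 + 3)/(5 + 3)))))) = 93731/((-1/((7 + 8/8)*(-1 + 4*(7 + 8/8))))) = 93731/((-1/((7 + 8*(1/8))*(-1 + 4*(7 + 8*(1/8)))))) = 93731/((-1/((7 + 1)*(-1 + 4*(7 + 1))))) = 93731/((-1/(8*(-1 + 4*8)))) = 93731/((-1*1/8/(-1 + 32))) = 93731/((-1*1/8/31)) = 93731/((-1*1/8*1/31)) = 93731/(-1/248) = 93731*(-248) = -23245288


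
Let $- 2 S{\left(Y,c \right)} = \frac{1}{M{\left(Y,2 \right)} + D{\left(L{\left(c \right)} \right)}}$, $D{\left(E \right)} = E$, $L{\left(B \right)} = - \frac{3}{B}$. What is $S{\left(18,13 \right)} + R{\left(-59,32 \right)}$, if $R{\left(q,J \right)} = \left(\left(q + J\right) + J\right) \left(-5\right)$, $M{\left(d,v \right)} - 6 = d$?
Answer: $- \frac{15463}{618} \approx -25.021$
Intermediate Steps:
$M{\left(d,v \right)} = 6 + d$
$R{\left(q,J \right)} = - 10 J - 5 q$ ($R{\left(q,J \right)} = \left(\left(J + q\right) + J\right) \left(-5\right) = \left(q + 2 J\right) \left(-5\right) = - 10 J - 5 q$)
$S{\left(Y,c \right)} = - \frac{1}{2 \left(6 + Y - \frac{3}{c}\right)}$ ($S{\left(Y,c \right)} = - \frac{1}{2 \left(\left(6 + Y\right) - \frac{3}{c}\right)} = - \frac{1}{2 \left(6 + Y - \frac{3}{c}\right)}$)
$S{\left(18,13 \right)} + R{\left(-59,32 \right)} = \left(-1\right) 13 \frac{1}{-6 + 2 \cdot 13 \left(6 + 18\right)} - 25 = \left(-1\right) 13 \frac{1}{-6 + 2 \cdot 13 \cdot 24} + \left(-320 + 295\right) = \left(-1\right) 13 \frac{1}{-6 + 624} - 25 = \left(-1\right) 13 \cdot \frac{1}{618} - 25 = - \frac{13}{618} - 25 = - \frac{15463}{618}$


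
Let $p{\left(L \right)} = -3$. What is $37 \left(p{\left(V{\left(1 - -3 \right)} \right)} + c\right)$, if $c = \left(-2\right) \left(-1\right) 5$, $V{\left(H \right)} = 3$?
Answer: $259$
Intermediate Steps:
$c = 10$ ($c = 2 \cdot 5 = 10$)
$37 \left(p{\left(V{\left(1 - -3 \right)} \right)} + c\right) = 37 \left(-3 + 10\right) = 37 \cdot 7 = 259$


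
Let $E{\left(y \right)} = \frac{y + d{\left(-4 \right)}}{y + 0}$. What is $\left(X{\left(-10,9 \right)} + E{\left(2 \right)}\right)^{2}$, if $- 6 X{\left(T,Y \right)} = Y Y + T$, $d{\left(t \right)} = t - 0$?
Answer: $\frac{5929}{36} \approx 164.69$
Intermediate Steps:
$d{\left(t \right)} = t$ ($d{\left(t \right)} = t + 0 = t$)
$X{\left(T,Y \right)} = - \frac{T}{6} - \frac{Y^{2}}{6}$ ($X{\left(T,Y \right)} = - \frac{Y Y + T}{6} = - \frac{Y^{2} + T}{6} = - \frac{T + Y^{2}}{6} = - \frac{T}{6} - \frac{Y^{2}}{6}$)
$E{\left(y \right)} = \frac{-4 + y}{y}$ ($E{\left(y \right)} = \frac{y - 4}{y + 0} = \frac{-4 + y}{y}$)
$\left(X{\left(-10,9 \right)} + E{\left(2 \right)}\right)^{2} = \left(\left(\left(- \frac{1}{6}\right) \left(-10\right) - \frac{9^{2}}{6}\right) + \frac{-4 + 2}{2}\right)^{2} = \left(\left(\frac{5}{3} - \frac{27}{2}\right) + \frac{1}{2} \left(-2\right)\right)^{2} = \left(\left(\frac{5}{3} - \frac{27}{2}\right) - 1\right)^{2} = \left(- \frac{71}{6} - 1\right)^{2} = \left(- \frac{77}{6}\right)^{2} = \frac{5929}{36}$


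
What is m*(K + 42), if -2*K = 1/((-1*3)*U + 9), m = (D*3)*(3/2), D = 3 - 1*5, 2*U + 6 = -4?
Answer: -6045/16 ≈ -377.81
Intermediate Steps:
U = -5 (U = -3 + (1/2)*(-4) = -3 - 2 = -5)
D = -2 (D = 3 - 5 = -2)
m = -9 (m = (-2*3)*(3/2) = -18/2 = -6*3/2 = -9)
K = -1/48 (K = -1/(2*(-1*3*(-5) + 9)) = -1/(2*(-3*(-5) + 9)) = -1/(2*(15 + 9)) = -1/2/24 = -1/2*1/24 = -1/48 ≈ -0.020833)
m*(K + 42) = -9*(-1/48 + 42) = -9*2015/48 = -6045/16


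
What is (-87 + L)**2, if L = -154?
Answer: 58081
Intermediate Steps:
(-87 + L)**2 = (-87 - 154)**2 = (-241)**2 = 58081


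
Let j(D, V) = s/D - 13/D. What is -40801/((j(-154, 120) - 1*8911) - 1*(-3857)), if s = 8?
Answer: 6283354/778311 ≈ 8.0731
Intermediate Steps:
j(D, V) = -5/D (j(D, V) = 8/D - 13/D = -5/D)
-40801/((j(-154, 120) - 1*8911) - 1*(-3857)) = -40801/((-5/(-154) - 1*8911) - 1*(-3857)) = -40801/((-5*(-1/154) - 8911) + 3857) = -40801/((5/154 - 8911) + 3857) = -40801/(-1372289/154 + 3857) = -40801/(-778311/154) = -40801*(-154/778311) = 6283354/778311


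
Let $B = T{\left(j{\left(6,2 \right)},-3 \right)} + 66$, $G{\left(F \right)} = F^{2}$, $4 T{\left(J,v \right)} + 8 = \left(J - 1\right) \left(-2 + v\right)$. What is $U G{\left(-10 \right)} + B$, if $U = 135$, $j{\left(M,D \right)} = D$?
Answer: $\frac{54251}{4} \approx 13563.0$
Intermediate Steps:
$T{\left(J,v \right)} = -2 + \frac{\left(-1 + J\right) \left(-2 + v\right)}{4}$ ($T{\left(J,v \right)} = -2 + \frac{\left(J - 1\right) \left(-2 + v\right)}{4} = -2 + \frac{\left(-1 + J\right) \left(-2 + v\right)}{4}$)
$B = \frac{251}{4}$ ($B = \left(- \frac{3}{2} - 1 - - \frac{3}{4} + \frac{1}{4} \cdot 2 \left(-3\right)\right) + 66 = \left(- \frac{3}{2} - 1 + \frac{3}{4} - \frac{3}{2}\right) + 66 = - \frac{13}{4} + 66 = \frac{251}{4} \approx 62.75$)
$U G{\left(-10 \right)} + B = 135 \left(-10\right)^{2} + \frac{251}{4} = 135 \cdot 100 + \frac{251}{4} = 13500 + \frac{251}{4} = \frac{54251}{4}$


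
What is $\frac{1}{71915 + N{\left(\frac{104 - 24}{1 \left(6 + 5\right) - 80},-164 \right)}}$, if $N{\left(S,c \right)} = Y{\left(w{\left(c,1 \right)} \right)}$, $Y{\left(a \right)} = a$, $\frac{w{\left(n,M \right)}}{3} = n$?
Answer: $\frac{1}{71423} \approx 1.4001 \cdot 10^{-5}$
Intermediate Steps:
$w{\left(n,M \right)} = 3 n$
$N{\left(S,c \right)} = 3 c$
$\frac{1}{71915 + N{\left(\frac{104 - 24}{1 \left(6 + 5\right) - 80},-164 \right)}} = \frac{1}{71915 + 3 \left(-164\right)} = \frac{1}{71915 - 492} = \frac{1}{71423}$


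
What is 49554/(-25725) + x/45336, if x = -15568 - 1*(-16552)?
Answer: -30850927/16198175 ≈ -1.9046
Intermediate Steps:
x = 984 (x = -15568 + 16552 = 984)
49554/(-25725) + x/45336 = 49554/(-25725) + 984/45336 = 49554*(-1/25725) + 984*(1/45336) = -16518/8575 + 41/1889 = -30850927/16198175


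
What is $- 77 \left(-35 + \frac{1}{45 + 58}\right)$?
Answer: $\frac{277508}{103} \approx 2694.3$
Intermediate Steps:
$- 77 \left(-35 + \frac{1}{45 + 58}\right) = - 77 \left(-35 + \frac{1}{103}\right) = \left(-77\right) \left(- \frac{3604}{103}\right) = \frac{277508}{103}$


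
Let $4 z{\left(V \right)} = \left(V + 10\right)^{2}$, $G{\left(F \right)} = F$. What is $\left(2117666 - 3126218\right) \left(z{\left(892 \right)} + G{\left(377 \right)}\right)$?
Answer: $-205520709456$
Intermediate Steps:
$z{\left(V \right)} = \frac{\left(10 + V\right)^{2}}{4}$ ($z{\left(V \right)} = \frac{\left(V + 10\right)^{2}}{4} = \frac{\left(10 + V\right)^{2}}{4}$)
$\left(2117666 - 3126218\right) \left(z{\left(892 \right)} + G{\left(377 \right)}\right) = \left(2117666 - 3126218\right) \left(\frac{\left(10 + 892\right)^{2}}{4} + 377\right) = - 1008552 \left(\frac{902^{2}}{4} + 377\right) = - 1008552 \left(\frac{1}{4} \cdot 813604 + 377\right) = - 1008552 \left(203401 + 377\right) = \left(-1008552\right) 203778 = -205520709456$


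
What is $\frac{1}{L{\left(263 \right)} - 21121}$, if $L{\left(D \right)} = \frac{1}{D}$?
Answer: $- \frac{263}{5554822} \approx -4.7346 \cdot 10^{-5}$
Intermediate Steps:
$\frac{1}{L{\left(263 \right)} - 21121} = \frac{1}{\frac{1}{263} - 21121} = \frac{1}{- \frac{5554822}{263}} = - \frac{263}{5554822}$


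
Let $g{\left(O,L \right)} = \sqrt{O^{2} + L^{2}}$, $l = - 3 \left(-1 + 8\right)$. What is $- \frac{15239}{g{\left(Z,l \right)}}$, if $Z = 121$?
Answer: $- \frac{15239 \sqrt{15082}}{15082} \approx -124.09$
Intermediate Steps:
$l = -21$ ($l = \left(-3\right) 7 = -21$)
$g{\left(O,L \right)} = \sqrt{L^{2} + O^{2}}$
$- \frac{15239}{g{\left(Z,l \right)}} = - \frac{15239}{\sqrt{\left(-21\right)^{2} + 121^{2}}} = - \frac{15239}{\sqrt{441 + 14641}} = - \frac{15239}{\sqrt{15082}} = - 15239 \frac{\sqrt{15082}}{15082} = - \frac{15239 \sqrt{15082}}{15082}$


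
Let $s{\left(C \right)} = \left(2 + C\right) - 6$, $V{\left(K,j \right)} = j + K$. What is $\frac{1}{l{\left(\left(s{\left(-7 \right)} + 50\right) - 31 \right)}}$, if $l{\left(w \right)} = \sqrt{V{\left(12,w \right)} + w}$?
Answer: $\frac{\sqrt{7}}{14} \approx 0.18898$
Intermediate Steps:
$V{\left(K,j \right)} = K + j$
$s{\left(C \right)} = -4 + C$ ($s{\left(C \right)} = \left(2 + C\right) - 6 = -4 + C$)
$l{\left(w \right)} = \sqrt{12 + 2 w}$ ($l{\left(w \right)} = \sqrt{\left(12 + w\right) + w} = \sqrt{12 + 2 w}$)
$\frac{1}{l{\left(\left(s{\left(-7 \right)} + 50\right) - 31 \right)}} = \frac{1}{\sqrt{12 + 2 \left(\left(\left(-4 - 7\right) + 50\right) - 31\right)}} = \frac{1}{\sqrt{12 + 2 \left(\left(-11 + 50\right) - 31\right)}} = \frac{1}{\sqrt{12 + 2 \left(39 - 31\right)}} = \frac{1}{\sqrt{12 + 2 \cdot 8}} = \frac{1}{\sqrt{12 + 16}} = \frac{1}{\sqrt{28}} = \frac{1}{2 \sqrt{7}} = \frac{\sqrt{7}}{14}$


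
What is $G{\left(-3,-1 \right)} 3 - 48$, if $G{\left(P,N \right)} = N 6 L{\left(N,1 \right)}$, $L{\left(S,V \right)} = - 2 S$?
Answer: $-84$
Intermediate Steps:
$G{\left(P,N \right)} = - 12 N^{2}$ ($G{\left(P,N \right)} = N 6 \left(- 2 N\right) = 6 N \left(- 2 N\right) = - 12 N^{2}$)
$G{\left(-3,-1 \right)} 3 - 48 = - 12 \left(-1\right)^{2} \cdot 3 - 48 = \left(-12\right) 1 \cdot 3 - 48 = \left(-12\right) 3 - 48 = -36 - 48 = -84$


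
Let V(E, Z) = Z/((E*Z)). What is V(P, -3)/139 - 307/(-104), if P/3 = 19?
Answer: 2432465/823992 ≈ 2.9520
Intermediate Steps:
P = 57 (P = 3*19 = 57)
V(E, Z) = 1/E (V(E, Z) = Z*(1/(E*Z)) = 1/E)
V(P, -3)/139 - 307/(-104) = 1/(57*139) - 307/(-104) = (1/57)*(1/139) - 307*(-1/104) = 1/7923 + 307/104 = 2432465/823992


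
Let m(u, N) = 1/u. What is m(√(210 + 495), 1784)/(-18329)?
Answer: -√705/12921945 ≈ -2.0548e-6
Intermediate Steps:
m(√(210 + 495), 1784)/(-18329) = 1/(√(210 + 495)*(-18329)) = -1/18329/√705 = (√705/705)*(-1/18329) = -√705/12921945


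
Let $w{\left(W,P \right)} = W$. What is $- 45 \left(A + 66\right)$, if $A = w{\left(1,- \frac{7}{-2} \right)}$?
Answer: $-3015$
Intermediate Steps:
$A = 1$
$- 45 \left(A + 66\right) = - 45 \left(1 + 66\right) = - 45 \cdot 67 = \left(-1\right) 3015 = -3015$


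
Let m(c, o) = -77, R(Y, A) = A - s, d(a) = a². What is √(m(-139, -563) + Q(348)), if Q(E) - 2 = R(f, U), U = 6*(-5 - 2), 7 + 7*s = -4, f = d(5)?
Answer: 2*I*√1414/7 ≈ 10.744*I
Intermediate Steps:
f = 25 (f = 5² = 25)
s = -11/7 (s = -1 + (⅐)*(-4) = -1 - 4/7 = -11/7 ≈ -1.5714)
U = -42 (U = 6*(-7) = -42)
R(Y, A) = 11/7 + A (R(Y, A) = A - 1*(-11/7) = A + 11/7 = 11/7 + A)
Q(E) = -269/7 (Q(E) = 2 + (11/7 - 42) = 2 - 283/7 = -269/7)
√(m(-139, -563) + Q(348)) = √(-77 - 269/7) = √(-808/7) = 2*I*√1414/7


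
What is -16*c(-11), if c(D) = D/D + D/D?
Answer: -32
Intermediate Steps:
c(D) = 2 (c(D) = 1 + 1 = 2)
-16*c(-11) = -16*2 = -32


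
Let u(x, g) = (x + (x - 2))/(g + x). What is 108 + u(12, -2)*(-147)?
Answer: -1077/5 ≈ -215.40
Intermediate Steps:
u(x, g) = (-2 + 2*x)/(g + x) (u(x, g) = (x + (-2 + x))/(g + x) = (-2 + 2*x)/(g + x))
108 + u(12, -2)*(-147) = 108 + (2*(-1 + 12)/(-2 + 12))*(-147) = 108 + (2*11/10)*(-147) = 108 + (2*(1/10)*11)*(-147) = 108 + (11/5)*(-147) = 108 - 1617/5 = -1077/5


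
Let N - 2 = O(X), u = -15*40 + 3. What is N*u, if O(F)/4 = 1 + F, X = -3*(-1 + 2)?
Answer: 3582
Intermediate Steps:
X = -3 (X = -3*1 = -3)
u = -597 (u = -600 + 3 = -597)
O(F) = 4 + 4*F (O(F) = 4*(1 + F) = 4 + 4*F)
N = -6 (N = 2 + (4 + 4*(-3)) = 2 + (4 - 12) = 2 - 8 = -6)
N*u = -6*(-597) = 3582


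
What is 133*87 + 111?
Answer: 11682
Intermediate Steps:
133*87 + 111 = 11571 + 111 = 11682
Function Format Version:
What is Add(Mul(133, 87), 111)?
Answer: 11682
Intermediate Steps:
Add(Mul(133, 87), 111) = Add(11571, 111) = 11682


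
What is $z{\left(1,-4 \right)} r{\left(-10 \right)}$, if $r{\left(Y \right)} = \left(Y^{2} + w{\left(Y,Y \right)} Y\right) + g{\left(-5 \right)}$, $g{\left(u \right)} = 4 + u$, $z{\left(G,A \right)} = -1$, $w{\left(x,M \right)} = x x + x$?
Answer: $801$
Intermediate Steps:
$w{\left(x,M \right)} = x + x^{2}$ ($w{\left(x,M \right)} = x^{2} + x = x + x^{2}$)
$r{\left(Y \right)} = -1 + Y^{2} + Y^{2} \left(1 + Y\right)$ ($r{\left(Y \right)} = \left(Y^{2} + Y \left(1 + Y\right) Y\right) + \left(4 - 5\right) = \left(Y^{2} + Y^{2} \left(1 + Y\right)\right) - 1 = -1 + Y^{2} + Y^{2} \left(1 + Y\right)$)
$z{\left(1,-4 \right)} r{\left(-10 \right)} = - (-1 + \left(-10\right)^{3} + 2 \left(-10\right)^{2}) = - (-1 - 1000 + 2 \cdot 100) = - (-1 - 1000 + 200) = \left(-1\right) \left(-801\right) = 801$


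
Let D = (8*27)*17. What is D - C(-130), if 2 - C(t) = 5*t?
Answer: 3020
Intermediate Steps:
C(t) = 2 - 5*t
D = 3672 (D = 216*17 = 3672)
D - C(-130) = 3672 - (2 - 5*(-130)) = 3672 - (2 + 650) = 3672 - 1*652 = 3672 - 652 = 3020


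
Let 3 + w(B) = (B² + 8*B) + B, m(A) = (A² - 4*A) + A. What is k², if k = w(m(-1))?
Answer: 2401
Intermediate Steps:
m(A) = A² - 3*A
w(B) = -3 + B² + 9*B (w(B) = -3 + ((B² + 8*B) + B) = -3 + (B² + 9*B) = -3 + B² + 9*B)
k = 49 (k = -3 + (-(-3 - 1))² + 9*(-(-3 - 1)) = -3 + (-1*(-4))² + 9*(-1*(-4)) = -3 + 4² + 9*4 = -3 + 16 + 36 = 49)
k² = 49² = 2401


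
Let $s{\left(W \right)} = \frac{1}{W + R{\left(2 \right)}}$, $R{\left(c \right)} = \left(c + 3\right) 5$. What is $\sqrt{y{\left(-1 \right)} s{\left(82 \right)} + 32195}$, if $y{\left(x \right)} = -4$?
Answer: $\frac{\sqrt{368600127}}{107} \approx 179.43$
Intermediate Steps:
$R{\left(c \right)} = 15 + 5 c$ ($R{\left(c \right)} = \left(3 + c\right) 5 = 15 + 5 c$)
$s{\left(W \right)} = \frac{1}{25 + W}$ ($s{\left(W \right)} = \frac{1}{W + \left(15 + 5 \cdot 2\right)} = \frac{1}{W + \left(15 + 10\right)} = \frac{1}{W + 25} = \frac{1}{25 + W}$)
$\sqrt{y{\left(-1 \right)} s{\left(82 \right)} + 32195} = \sqrt{- \frac{4}{25 + 82} + 32195} = \sqrt{- \frac{4}{107} + 32195} = \sqrt{\frac{3444861}{107}} = \frac{\sqrt{368600127}}{107}$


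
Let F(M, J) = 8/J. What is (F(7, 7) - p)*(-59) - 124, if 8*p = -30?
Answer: -11555/28 ≈ -412.68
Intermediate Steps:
p = -15/4 (p = (⅛)*(-30) = -15/4 ≈ -3.7500)
(F(7, 7) - p)*(-59) - 124 = (8/7 - 1*(-15/4))*(-59) - 124 = (8*(⅐) + 15/4)*(-59) - 124 = (8/7 + 15/4)*(-59) - 124 = (137/28)*(-59) - 124 = -8083/28 - 124 = -11555/28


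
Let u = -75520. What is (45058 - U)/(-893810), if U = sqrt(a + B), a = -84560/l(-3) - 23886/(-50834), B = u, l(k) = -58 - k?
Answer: -22529/446905 + I*sqrt(5783096769469481)/249897656470 ≈ -0.050411 + 0.00030431*I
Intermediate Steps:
B = -75520
a = 429983677/279587 (a = -84560/(-58 - 1*(-3)) - 23886/(-50834) = -84560/(-58 + 3) - 23886*(-1/50834) = -84560/(-55) + 11943/25417 = -84560*(-1/55) + 11943/25417 = 16912/11 + 11943/25417 = 429983677/279587 ≈ 1537.9)
U = I*sqrt(5783096769469481)/279587 (U = sqrt(429983677/279587 - 75520) = sqrt(-20684426563/279587) = I*sqrt(5783096769469481)/279587 ≈ 272.0*I)
(45058 - U)/(-893810) = (45058 - I*sqrt(5783096769469481)/279587)/(-893810) = (45058 - I*sqrt(5783096769469481)/279587)*(-1/893810) = -22529/446905 + I*sqrt(5783096769469481)/249897656470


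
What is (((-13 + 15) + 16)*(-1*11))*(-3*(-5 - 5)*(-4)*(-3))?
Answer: -71280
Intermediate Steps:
(((-13 + 15) + 16)*(-1*11))*(-3*(-5 - 5)*(-4)*(-3)) = ((2 + 16)*(-11))*(-(-30)*(-4)*(-3)) = (18*(-11))*(-3*40*(-3)) = -(-23760)*(-3) = -198*360 = -71280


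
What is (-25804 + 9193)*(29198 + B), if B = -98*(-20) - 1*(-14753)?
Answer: -762627621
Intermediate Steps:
B = 16713 (B = 1960 + 14753 = 16713)
(-25804 + 9193)*(29198 + B) = (-25804 + 9193)*(29198 + 16713) = -16611*45911 = -762627621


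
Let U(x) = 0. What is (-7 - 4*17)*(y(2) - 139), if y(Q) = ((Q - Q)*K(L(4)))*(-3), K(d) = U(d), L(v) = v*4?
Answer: 10425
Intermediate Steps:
L(v) = 4*v
K(d) = 0
y(Q) = 0 (y(Q) = ((Q - Q)*0)*(-3) = (0*0)*(-3) = 0*(-3) = 0)
(-7 - 4*17)*(y(2) - 139) = (-7 - 4*17)*(0 - 139) = (-7 - 1*68)*(-139) = (-7 - 68)*(-139) = -75*(-139) = 10425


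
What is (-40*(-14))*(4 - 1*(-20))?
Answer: 13440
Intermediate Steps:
(-40*(-14))*(4 - 1*(-20)) = 560*(4 + 20) = 560*24 = 13440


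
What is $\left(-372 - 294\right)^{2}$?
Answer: $443556$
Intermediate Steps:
$\left(-372 - 294\right)^{2} = \left(-666\right)^{2} = 443556$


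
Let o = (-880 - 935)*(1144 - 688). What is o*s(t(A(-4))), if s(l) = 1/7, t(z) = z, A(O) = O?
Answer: -827640/7 ≈ -1.1823e+5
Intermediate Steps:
s(l) = ⅐
o = -827640 (o = -1815*456 = -827640)
o*s(t(A(-4))) = -827640*⅐ = -827640/7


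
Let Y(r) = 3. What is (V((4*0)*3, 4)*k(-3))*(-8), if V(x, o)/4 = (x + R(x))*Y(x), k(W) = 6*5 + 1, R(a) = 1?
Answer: -2976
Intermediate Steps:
k(W) = 31 (k(W) = 30 + 1 = 31)
V(x, o) = 12 + 12*x (V(x, o) = 4*((x + 1)*3) = 4*((1 + x)*3) = 4*(3 + 3*x) = 12 + 12*x)
(V((4*0)*3, 4)*k(-3))*(-8) = ((12 + 12*((4*0)*3))*31)*(-8) = ((12 + 12*(0*3))*31)*(-8) = ((12 + 12*0)*31)*(-8) = ((12 + 0)*31)*(-8) = (12*31)*(-8) = 372*(-8) = -2976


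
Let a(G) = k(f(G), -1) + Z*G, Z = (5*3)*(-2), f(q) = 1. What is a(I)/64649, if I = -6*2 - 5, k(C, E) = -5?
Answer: 505/64649 ≈ 0.0078114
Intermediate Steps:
Z = -30 (Z = 15*(-2) = -30)
I = -17 (I = -12 - 5 = -17)
a(G) = -5 - 30*G
a(I)/64649 = (-5 - 30*(-17))/64649 = (-5 + 510)*(1/64649) = 505*(1/64649) = 505/64649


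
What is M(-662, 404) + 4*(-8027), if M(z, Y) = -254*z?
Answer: 136040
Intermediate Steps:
M(-662, 404) + 4*(-8027) = -254*(-662) + 4*(-8027) = 168148 - 32108 = 136040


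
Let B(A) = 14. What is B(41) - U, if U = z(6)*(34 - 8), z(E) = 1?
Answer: -12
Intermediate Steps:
U = 26 (U = 1*(34 - 8) = 1*26 = 26)
B(41) - U = 14 - 1*26 = 14 - 26 = -12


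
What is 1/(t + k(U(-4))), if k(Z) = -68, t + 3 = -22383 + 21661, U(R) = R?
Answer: -1/793 ≈ -0.0012610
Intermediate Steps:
t = -725 (t = -3 + (-22383 + 21661) = -3 - 722 = -725)
1/(t + k(U(-4))) = 1/(-725 - 68) = 1/(-793) = -1/793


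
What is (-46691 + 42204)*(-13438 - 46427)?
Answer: 268614255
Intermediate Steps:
(-46691 + 42204)*(-13438 - 46427) = -4487*(-59865) = 268614255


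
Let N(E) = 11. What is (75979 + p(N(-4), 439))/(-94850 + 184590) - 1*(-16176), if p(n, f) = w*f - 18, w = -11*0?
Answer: 1451710201/89740 ≈ 16177.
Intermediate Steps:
w = 0
p(n, f) = -18 (p(n, f) = 0*f - 18 = 0 - 18 = -18)
(75979 + p(N(-4), 439))/(-94850 + 184590) - 1*(-16176) = (75979 - 18)/(-94850 + 184590) - 1*(-16176) = 75961/89740 + 16176 = 1451710201/89740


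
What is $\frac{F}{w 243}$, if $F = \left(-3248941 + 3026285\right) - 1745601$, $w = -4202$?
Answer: $\frac{1968257}{1021086} \approx 1.9276$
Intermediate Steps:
$F = -1968257$ ($F = -222656 - 1745601 = -1968257$)
$\frac{F}{w 243} = - \frac{1968257}{\left(-4202\right) 243} = - \frac{1968257}{-1021086} = \left(-1968257\right) \left(- \frac{1}{1021086}\right) = \frac{1968257}{1021086}$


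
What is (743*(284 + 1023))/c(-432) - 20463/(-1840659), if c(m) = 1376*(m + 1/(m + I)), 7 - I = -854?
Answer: -253868185882345/156462121079456 ≈ -1.6226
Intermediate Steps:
I = 861 (I = 7 - 1*(-854) = 7 + 854 = 861)
c(m) = 1376*m + 1376/(861 + m) (c(m) = 1376*(m + 1/(m + 861)) = 1376*(m + 1/(861 + m)) = 1376*m + 1376/(861 + m))
(743*(284 + 1023))/c(-432) - 20463/(-1840659) = (743*(284 + 1023))/((1376*(1 + (-432)² + 861*(-432))/(861 - 432))) - 20463/(-1840659) = (743*1307)/((1376*(1 + 186624 - 371952)/429)) - 20463*(-1/1840659) = 971101/((1376*(1/429)*(-185327))) + 6821/613553 = 971101/(-255009952/429) + 6821/613553 = 971101*(-429/255009952) + 6821/613553 = -416602329/255009952 + 6821/613553 = -253868185882345/156462121079456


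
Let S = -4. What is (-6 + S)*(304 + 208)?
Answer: -5120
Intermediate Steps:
(-6 + S)*(304 + 208) = (-6 - 4)*(304 + 208) = -10*512 = -5120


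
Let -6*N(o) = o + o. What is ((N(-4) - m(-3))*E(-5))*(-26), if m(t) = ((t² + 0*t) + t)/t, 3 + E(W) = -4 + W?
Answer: 1040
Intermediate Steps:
E(W) = -7 + W (E(W) = -3 + (-4 + W) = -7 + W)
m(t) = (t + t²)/t (m(t) = ((t² + 0) + t)/t = (t² + t)/t = (t + t²)/t)
N(o) = -o/3 (N(o) = -(o + o)/6 = -o/3)
((N(-4) - m(-3))*E(-5))*(-26) = ((-⅓*(-4) - (1 - 3))*(-7 - 5))*(-26) = ((4/3 - 1*(-2))*(-12))*(-26) = ((4/3 + 2)*(-12))*(-26) = ((10/3)*(-12))*(-26) = -40*(-26) = 1040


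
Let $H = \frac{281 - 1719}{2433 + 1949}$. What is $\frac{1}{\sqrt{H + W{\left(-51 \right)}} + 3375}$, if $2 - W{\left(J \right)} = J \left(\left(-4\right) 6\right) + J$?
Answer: $\frac{492975}{1663961717} - \frac{2 i \sqrt{1405734645}}{24959425755} \approx 0.00029627 - 3.0043 \cdot 10^{-6} i$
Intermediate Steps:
$H = - \frac{719}{2191}$ ($H = - \frac{1438}{4382} = \left(-1438\right) \frac{1}{4382} = - \frac{719}{2191} \approx -0.32816$)
$W{\left(J \right)} = 2 + 23 J$ ($W{\left(J \right)} = 2 - \left(J \left(\left(-4\right) 6\right) + J\right) = 2 - \left(J \left(-24\right) + J\right) = 2 - \left(- 24 J + J\right) = 2 - - 23 J = 2 + 23 J$)
$\frac{1}{\sqrt{H + W{\left(-51 \right)}} + 3375} = \frac{1}{\sqrt{- \frac{719}{2191} + \left(2 + 23 \left(-51\right)\right)} + 3375} = \frac{1}{\sqrt{- \frac{719}{2191} + \left(2 - 1173\right)} + 3375} = \frac{1}{\sqrt{- \frac{719}{2191} - 1171} + 3375} = \frac{1}{\sqrt{- \frac{2566380}{2191}} + 3375} = \frac{1}{\frac{2 i \sqrt{1405734645}}{2191} + 3375} = \frac{1}{3375 + \frac{2 i \sqrt{1405734645}}{2191}}$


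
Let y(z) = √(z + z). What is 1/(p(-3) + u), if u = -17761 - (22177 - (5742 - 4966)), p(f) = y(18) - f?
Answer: -1/39153 ≈ -2.5541e-5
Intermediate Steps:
y(z) = √2*√z (y(z) = √(2*z) = √2*√z)
p(f) = 6 - f (p(f) = √2*√18 - f = √2*(3*√2) - f = 6 - f)
u = -39162 (u = -17761 - (22177 - 1*776) = -17761 - (22177 - 776) = -17761 - 1*21401 = -17761 - 21401 = -39162)
1/(p(-3) + u) = 1/((6 - 1*(-3)) - 39162) = 1/((6 + 3) - 39162) = 1/(9 - 39162) = 1/(-39153) = -1/39153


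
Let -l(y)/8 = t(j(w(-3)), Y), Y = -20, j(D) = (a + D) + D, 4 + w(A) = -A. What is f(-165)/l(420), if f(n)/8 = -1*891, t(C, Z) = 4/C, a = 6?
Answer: 891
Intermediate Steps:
w(A) = -4 - A
j(D) = 6 + 2*D (j(D) = (6 + D) + D = 6 + 2*D)
f(n) = -7128 (f(n) = 8*(-1*891) = 8*(-891) = -7128)
l(y) = -8 (l(y) = -32/(6 + 2*(-4 - 1*(-3))) = -32/(6 + 2*(-4 + 3)) = -32/(6 + 2*(-1)) = -32/(6 - 2) = -32/4 = -8*1 = -8)
f(-165)/l(420) = -7128/(-8) = -7128*(-⅛) = 891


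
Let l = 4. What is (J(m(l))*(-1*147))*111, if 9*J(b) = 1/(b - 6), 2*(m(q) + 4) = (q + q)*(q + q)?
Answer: -1813/22 ≈ -82.409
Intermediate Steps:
m(q) = -4 + 2*q² (m(q) = -4 + ((q + q)*(q + q))/2 = -4 + ((2*q)*(2*q))/2 = -4 + (4*q²)/2 = -4 + 2*q²)
J(b) = 1/(9*(-6 + b)) (J(b) = 1/(9*(b - 6)) = 1/(9*(-6 + b)))
(J(m(l))*(-1*147))*111 = ((1/(9*(-6 + (-4 + 2*4²))))*(-1*147))*111 = ((1/(9*(-6 + (-4 + 2*16))))*(-147))*111 = ((1/(9*(-6 + (-4 + 32))))*(-147))*111 = ((1/(9*(-6 + 28)))*(-147))*111 = (((⅑)/22)*(-147))*111 = (((⅑)*(1/22))*(-147))*111 = ((1/198)*(-147))*111 = -49/66*111 = -1813/22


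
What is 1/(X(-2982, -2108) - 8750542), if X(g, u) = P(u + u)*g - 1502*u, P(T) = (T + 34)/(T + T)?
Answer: -124/692639817 ≈ -1.7903e-7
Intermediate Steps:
P(T) = (34 + T)/(2*T) (P(T) = (34 + T)/((2*T)) = (34 + T)*(1/(2*T)) = (34 + T)/(2*T))
X(g, u) = -1502*u + g*(34 + 2*u)/(4*u) (X(g, u) = ((34 + (u + u))/(2*(u + u)))*g - 1502*u = ((34 + 2*u)/(2*((2*u))))*g - 1502*u = ((1/(2*u))*(34 + 2*u)/2)*g - 1502*u = ((34 + 2*u)/(4*u))*g - 1502*u = g*(34 + 2*u)/(4*u) - 1502*u = -1502*u + g*(34 + 2*u)/(4*u))
1/(X(-2982, -2108) - 8750542) = 1/((½)*(-3004*(-2108)² - 2982*(17 - 2108))/(-2108) - 8750542) = 1/((½)*(-1/2108)*(-3004*4443664 - 2982*(-2091)) - 8750542) = 1/((½)*(-1/2108)*(-13348766656 + 6235362) - 8750542) = 1/((½)*(-1/2108)*(-13342531294) - 8750542) = 1/(392427391/124 - 8750542) = 1/(-692639817/124) = -124/692639817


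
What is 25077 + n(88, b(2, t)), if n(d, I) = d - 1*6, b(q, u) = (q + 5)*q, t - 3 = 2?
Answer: 25159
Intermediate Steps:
t = 5 (t = 3 + 2 = 5)
b(q, u) = q*(5 + q) (b(q, u) = (5 + q)*q = q*(5 + q))
n(d, I) = -6 + d (n(d, I) = d - 6 = -6 + d)
25077 + n(88, b(2, t)) = 25077 + (-6 + 88) = 25077 + 82 = 25159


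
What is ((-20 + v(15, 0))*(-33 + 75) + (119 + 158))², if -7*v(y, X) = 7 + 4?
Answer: 395641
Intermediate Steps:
v(y, X) = -11/7 (v(y, X) = -(7 + 4)/7 = -⅐*11 = -11/7)
((-20 + v(15, 0))*(-33 + 75) + (119 + 158))² = ((-20 - 11/7)*(-33 + 75) + (119 + 158))² = (-151/7*42 + 277)² = (-906 + 277)² = (-629)² = 395641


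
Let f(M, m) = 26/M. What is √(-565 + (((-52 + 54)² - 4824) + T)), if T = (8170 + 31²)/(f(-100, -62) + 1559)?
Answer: I*√32673855455715/77937 ≈ 73.343*I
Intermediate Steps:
T = 456550/77937 (T = (8170 + 31²)/(26/(-100) + 1559) = (8170 + 961)/(26*(-1/100) + 1559) = 9131/(-13/50 + 1559) = 9131/(77937/50) = 9131*(50/77937) = 456550/77937 ≈ 5.8579)
√(-565 + (((-52 + 54)² - 4824) + T)) = √(-565 + (((-52 + 54)² - 4824) + 456550/77937)) = √(-565 + ((2² - 4824) + 456550/77937)) = √(-565 + ((4 - 4824) + 456550/77937)) = √(-565 + (-4820 + 456550/77937)) = √(-565 - 375199790/77937) = √(-419234195/77937) = I*√32673855455715/77937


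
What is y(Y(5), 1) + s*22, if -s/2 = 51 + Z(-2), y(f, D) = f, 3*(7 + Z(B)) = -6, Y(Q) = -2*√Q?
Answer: -1848 - 2*√5 ≈ -1852.5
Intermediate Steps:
Z(B) = -9 (Z(B) = -7 + (⅓)*(-6) = -7 - 2 = -9)
s = -84 (s = -2*(51 - 9) = -2*42 = -84)
y(Y(5), 1) + s*22 = -2*√5 - 84*22 = -2*√5 - 1848 = -1848 - 2*√5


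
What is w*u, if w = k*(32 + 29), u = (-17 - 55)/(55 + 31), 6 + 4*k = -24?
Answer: 16470/43 ≈ 383.02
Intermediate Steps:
k = -15/2 (k = -3/2 + (1/4)*(-24) = -3/2 - 6 = -15/2 ≈ -7.5000)
u = -36/43 (u = -72/86 = -72*1/86 = -36/43 ≈ -0.83721)
w = -915/2 (w = -15*(32 + 29)/2 = -15/2*61 = -915/2 ≈ -457.50)
w*u = -915/2*(-36/43) = 16470/43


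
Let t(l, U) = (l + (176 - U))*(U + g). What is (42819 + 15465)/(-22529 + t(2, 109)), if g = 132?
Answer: -14571/1475 ≈ -9.8786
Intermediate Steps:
t(l, U) = (132 + U)*(176 + l - U) (t(l, U) = (l + (176 - U))*(U + 132) = (176 + l - U)*(132 + U) = (132 + U)*(176 + l - U))
(42819 + 15465)/(-22529 + t(2, 109)) = (42819 + 15465)/(-22529 + (23232 - 1*109² + 44*109 + 132*2 + 109*2)) = 58284/(-22529 + (23232 - 1*11881 + 4796 + 264 + 218)) = 58284/(-22529 + (23232 - 11881 + 4796 + 264 + 218)) = 58284/(-22529 + 16629) = 58284/(-5900) = 58284*(-1/5900) = -14571/1475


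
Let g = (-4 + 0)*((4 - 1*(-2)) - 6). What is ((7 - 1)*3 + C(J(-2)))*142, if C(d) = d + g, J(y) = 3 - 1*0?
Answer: 2982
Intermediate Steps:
g = 0 (g = -4*((4 + 2) - 6) = -4*(6 - 6) = -4*0 = 0)
J(y) = 3 (J(y) = 3 + 0 = 3)
C(d) = d (C(d) = d + 0 = d)
((7 - 1)*3 + C(J(-2)))*142 = ((7 - 1)*3 + 3)*142 = (6*3 + 3)*142 = (18 + 3)*142 = 21*142 = 2982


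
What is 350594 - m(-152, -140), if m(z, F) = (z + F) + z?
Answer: 351038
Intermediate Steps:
m(z, F) = F + 2*z (m(z, F) = (F + z) + z = F + 2*z)
350594 - m(-152, -140) = 350594 - (-140 + 2*(-152)) = 350594 - (-140 - 304) = 350594 - 1*(-444) = 350594 + 444 = 351038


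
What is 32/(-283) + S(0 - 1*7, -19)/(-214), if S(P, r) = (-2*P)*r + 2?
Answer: 33932/30281 ≈ 1.1206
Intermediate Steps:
S(P, r) = 2 - 2*P*r (S(P, r) = -2*P*r + 2 = 2 - 2*P*r)
32/(-283) + S(0 - 1*7, -19)/(-214) = 32/(-283) + (2 - 2*(0 - 1*7)*(-19))/(-214) = 32*(-1/283) + (2 - 2*(0 - 7)*(-19))*(-1/214) = -32/283 + (2 - 2*(-7)*(-19))*(-1/214) = -32/283 + (2 - 266)*(-1/214) = -32/283 - 264*(-1/214) = -32/283 + 132/107 = 33932/30281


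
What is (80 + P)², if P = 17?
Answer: 9409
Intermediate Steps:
(80 + P)² = (80 + 17)² = 97² = 9409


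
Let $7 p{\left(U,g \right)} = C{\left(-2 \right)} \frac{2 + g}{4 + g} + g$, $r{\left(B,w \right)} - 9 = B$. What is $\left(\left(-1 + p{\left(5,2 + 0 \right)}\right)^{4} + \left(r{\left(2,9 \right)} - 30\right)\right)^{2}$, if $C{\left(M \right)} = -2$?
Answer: $\frac{12707927373124}{37822859361} \approx 335.99$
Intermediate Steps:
$r{\left(B,w \right)} = 9 + B$
$p{\left(U,g \right)} = \frac{g}{7} - \frac{2 \left(2 + g\right)}{7 \left(4 + g\right)}$ ($p{\left(U,g \right)} = \frac{- 2 \frac{2 + g}{4 + g} + g}{7} = \frac{- \frac{2 \left(2 + g\right)}{4 + g} + g}{7} = \frac{g - \frac{2 \left(2 + g\right)}{4 + g}}{7} = \frac{g}{7} - \frac{2 \left(2 + g\right)}{7 \left(4 + g\right)}$)
$\left(\left(-1 + p{\left(5,2 + 0 \right)}\right)^{4} + \left(r{\left(2,9 \right)} - 30\right)\right)^{2} = \left(\left(-1 + \frac{-4 + \left(2 + 0\right)^{2} + 2 \left(2 + 0\right)}{7 \left(4 + \left(2 + 0\right)\right)}\right)^{4} + \left(\left(9 + 2\right) - 30\right)\right)^{2} = \left(\left(-1 + \frac{-4 + 2^{2} + 2 \cdot 2}{7 \left(4 + 2\right)}\right)^{4} + \left(11 - 30\right)\right)^{2} = \left(\left(-1 + \frac{-4 + 4 + 4}{7 \cdot 6}\right)^{4} - 19\right)^{2} = \left(\left(-1 + \frac{1}{7} \cdot \frac{1}{6} \cdot 4\right)^{4} - 19\right)^{2} = \left(\left(-1 + \frac{2}{21}\right)^{4} - 19\right)^{2} = \left(\left(- \frac{19}{21}\right)^{4} - 19\right)^{2} = \left(\frac{130321}{194481} - 19\right)^{2} = \left(- \frac{3564818}{194481}\right)^{2} = \frac{12707927373124}{37822859361}$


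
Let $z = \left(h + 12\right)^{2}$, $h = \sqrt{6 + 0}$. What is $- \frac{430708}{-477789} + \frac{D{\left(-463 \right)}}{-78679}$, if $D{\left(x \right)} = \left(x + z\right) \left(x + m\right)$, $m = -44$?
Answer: $- \frac{41933139467}{37591960731} + \frac{12168 \sqrt{6}}{78679} \approx -0.73666$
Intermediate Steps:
$h = \sqrt{6} \approx 2.4495$
$z = \left(12 + \sqrt{6}\right)^{2}$ ($z = \left(\sqrt{6} + 12\right)^{2} = \left(12 + \sqrt{6}\right)^{2} \approx 208.79$)
$D{\left(x \right)} = \left(-44 + x\right) \left(x + \left(12 + \sqrt{6}\right)^{2}\right)$ ($D{\left(x \right)} = \left(x + \left(12 + \sqrt{6}\right)^{2}\right) \left(x - 44\right) = \left(x + \left(12 + \sqrt{6}\right)^{2}\right) \left(-44 + x\right) = \left(-44 + x\right) \left(x + \left(12 + \sqrt{6}\right)^{2}\right)$)
$- \frac{430708}{-477789} + \frac{D{\left(-463 \right)}}{-78679} = - \frac{430708}{-477789} + \frac{-6600 + \left(-463\right)^{2} - 1056 \sqrt{6} + 106 \left(-463\right) + 24 \left(-463\right) \sqrt{6}}{-78679} = \left(-430708\right) \left(- \frac{1}{477789}\right) + \left(-6600 + 214369 - 1056 \sqrt{6} - 49078 - 11112 \sqrt{6}\right) \left(- \frac{1}{78679}\right) = \frac{430708}{477789} + \left(158691 - 12168 \sqrt{6}\right) \left(- \frac{1}{78679}\right) = \frac{430708}{477789} - \left(\frac{158691}{78679} - \frac{12168 \sqrt{6}}{78679}\right) = - \frac{41933139467}{37591960731} + \frac{12168 \sqrt{6}}{78679}$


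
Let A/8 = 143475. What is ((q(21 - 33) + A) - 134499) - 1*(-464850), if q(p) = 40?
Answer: 1478191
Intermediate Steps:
A = 1147800 (A = 8*143475 = 1147800)
((q(21 - 33) + A) - 134499) - 1*(-464850) = ((40 + 1147800) - 134499) - 1*(-464850) = (1147840 - 134499) + 464850 = 1013341 + 464850 = 1478191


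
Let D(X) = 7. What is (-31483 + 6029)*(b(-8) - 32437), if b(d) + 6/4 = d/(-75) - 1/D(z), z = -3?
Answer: 433487512601/525 ≈ 8.2569e+8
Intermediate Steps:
b(d) = -23/14 - d/75 (b(d) = -3/2 + (d/(-75) - 1/7) = -3/2 + (d*(-1/75) - 1*⅐) = -3/2 + (-d/75 - ⅐) = -3/2 + (-⅐ - d/75) = -23/14 - d/75)
(-31483 + 6029)*(b(-8) - 32437) = (-31483 + 6029)*((-23/14 - 1/75*(-8)) - 32437) = -25454*((-23/14 + 8/75) - 32437) = -25454*(-1613/1050 - 32437) = -25454*(-34060463/1050) = 433487512601/525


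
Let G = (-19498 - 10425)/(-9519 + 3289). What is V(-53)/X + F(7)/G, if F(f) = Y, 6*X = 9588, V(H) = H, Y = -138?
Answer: -59802193/2078998 ≈ -28.765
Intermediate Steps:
X = 1598 (X = (⅙)*9588 = 1598)
G = 29923/6230 (G = -29923/(-6230) = -29923*(-1/6230) = 29923/6230 ≈ 4.8030)
F(f) = -138
V(-53)/X + F(7)/G = -53/1598 - 138/29923/6230 = -53*1/1598 - 138*6230/29923 = -53/1598 - 37380/1301 = -59802193/2078998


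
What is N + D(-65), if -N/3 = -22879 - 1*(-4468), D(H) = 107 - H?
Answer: 55405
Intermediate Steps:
N = 55233 (N = -3*(-22879 - 1*(-4468)) = -3*(-22879 + 4468) = -3*(-18411) = 55233)
N + D(-65) = 55233 + (107 - 1*(-65)) = 55233 + (107 + 65) = 55233 + 172 = 55405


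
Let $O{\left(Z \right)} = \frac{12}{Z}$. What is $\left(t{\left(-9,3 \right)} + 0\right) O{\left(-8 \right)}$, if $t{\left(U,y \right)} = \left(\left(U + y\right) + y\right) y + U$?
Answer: $27$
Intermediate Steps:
$t{\left(U,y \right)} = U + y \left(U + 2 y\right)$ ($t{\left(U,y \right)} = \left(U + 2 y\right) y + U = y \left(U + 2 y\right) + U = U + y \left(U + 2 y\right)$)
$\left(t{\left(-9,3 \right)} + 0\right) O{\left(-8 \right)} = \left(\left(-9 + 2 \cdot 3^{2} - 27\right) + 0\right) \frac{12}{-8} = \left(\left(-9 + 2 \cdot 9 - 27\right) + 0\right) 12 \left(- \frac{1}{8}\right) = \left(\left(-9 + 18 - 27\right) + 0\right) \left(- \frac{3}{2}\right) = \left(-18 + 0\right) \left(- \frac{3}{2}\right) = \left(-18\right) \left(- \frac{3}{2}\right) = 27$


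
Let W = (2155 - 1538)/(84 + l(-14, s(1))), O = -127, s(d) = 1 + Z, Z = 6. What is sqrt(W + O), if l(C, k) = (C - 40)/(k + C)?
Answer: I*sqrt(49572030)/642 ≈ 10.967*I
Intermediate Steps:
s(d) = 7 (s(d) = 1 + 6 = 7)
l(C, k) = (-40 + C)/(C + k)
W = 4319/642 (W = (2155 - 1538)/(84 + (-40 - 14)/(-14 + 7)) = 617/(84 - 54/(-7)) = 617/(84 - 1/7*(-54)) = 617/(84 + 54/7) = 617/(642/7) = 617*(7/642) = 4319/642 ≈ 6.7274)
sqrt(W + O) = sqrt(4319/642 - 127) = sqrt(-77215/642) = I*sqrt(49572030)/642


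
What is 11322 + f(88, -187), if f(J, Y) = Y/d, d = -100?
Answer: 1132387/100 ≈ 11324.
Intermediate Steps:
f(J, Y) = -Y/100 (f(J, Y) = Y/(-100) = Y*(-1/100) = -Y/100)
11322 + f(88, -187) = 11322 - 1/100*(-187) = 11322 + 187/100 = 1132387/100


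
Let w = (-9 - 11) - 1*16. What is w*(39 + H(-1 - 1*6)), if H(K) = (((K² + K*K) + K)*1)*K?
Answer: 21528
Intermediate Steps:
H(K) = K*(K + 2*K²) (H(K) = (((K² + K²) + K)*1)*K = ((2*K² + K)*1)*K = ((K + 2*K²)*1)*K = (K + 2*K²)*K = K*(K + 2*K²))
w = -36 (w = -20 - 16 = -36)
w*(39 + H(-1 - 1*6)) = -36*(39 + (-1 - 1*6)²*(1 + 2*(-1 - 1*6))) = -36*(39 + (-1 - 6)²*(1 + 2*(-1 - 6))) = -36*(39 + (-7)²*(1 + 2*(-7))) = -36*(39 + 49*(1 - 14)) = -36*(39 + 49*(-13)) = -36*(39 - 637) = -36*(-598) = 21528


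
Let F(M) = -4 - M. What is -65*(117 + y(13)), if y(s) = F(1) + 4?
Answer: -7540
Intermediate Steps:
y(s) = -1 (y(s) = (-4 - 1*1) + 4 = (-4 - 1) + 4 = -5 + 4 = -1)
-65*(117 + y(13)) = -65*(117 - 1) = -65*116 = -7540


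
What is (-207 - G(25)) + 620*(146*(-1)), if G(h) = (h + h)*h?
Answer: -91977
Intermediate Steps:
G(h) = 2*h**2 (G(h) = (2*h)*h = 2*h**2)
(-207 - G(25)) + 620*(146*(-1)) = (-207 - 2*25**2) + 620*(146*(-1)) = (-207 - 2*625) + 620*(-146) = (-207 - 1*1250) - 90520 = (-207 - 1250) - 90520 = -1457 - 90520 = -91977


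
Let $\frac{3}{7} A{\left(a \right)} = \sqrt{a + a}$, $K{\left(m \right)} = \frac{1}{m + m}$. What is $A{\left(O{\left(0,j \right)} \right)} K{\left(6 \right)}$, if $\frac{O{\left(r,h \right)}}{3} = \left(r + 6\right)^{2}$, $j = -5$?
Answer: $\frac{7 \sqrt{6}}{6} \approx 2.8577$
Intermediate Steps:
$K{\left(m \right)} = \frac{1}{2 m}$
$O{\left(r,h \right)} = 3 \left(6 + r\right)^{2}$ ($O{\left(r,h \right)} = 3 \left(r + 6\right)^{2} = 3 \left(6 + r\right)^{2}$)
$A{\left(a \right)} = \frac{7 \sqrt{2} \sqrt{a}}{3}$ ($A{\left(a \right)} = \frac{7 \sqrt{a + a}}{3} = \frac{7 \sqrt{2 a}}{3} = \frac{7 \sqrt{2} \sqrt{a}}{3}$)
$A{\left(O{\left(0,j \right)} \right)} K{\left(6 \right)} = \frac{7 \sqrt{2} \sqrt{3 \left(6 + 0\right)^{2}}}{3} \frac{1}{2 \cdot 6} = \frac{7 \sqrt{2} \sqrt{3 \cdot 6^{2}}}{3} \cdot \frac{1}{2} \cdot \frac{1}{6} = \frac{7 \sqrt{2} \sqrt{3 \cdot 36}}{3} \cdot \frac{1}{12} = \frac{7 \sqrt{2} \sqrt{108}}{3} \cdot \frac{1}{12} = \frac{7 \sqrt{2} \cdot 6 \sqrt{3}}{3} \cdot \frac{1}{12} = 14 \sqrt{6} \cdot \frac{1}{12} = \frac{7 \sqrt{6}}{6}$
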